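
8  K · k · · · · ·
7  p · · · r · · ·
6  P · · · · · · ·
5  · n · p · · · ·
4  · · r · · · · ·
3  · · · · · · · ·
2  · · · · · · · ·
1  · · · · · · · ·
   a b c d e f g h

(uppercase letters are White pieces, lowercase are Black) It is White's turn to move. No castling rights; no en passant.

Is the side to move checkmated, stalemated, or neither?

White to move; white king on a8.
In check: no.
King squares — a7: attacked by Nb5; b7: attacked by Re7; b8: attacked by Kc8.
Legal moves for White: none.
Not in check and no legal moves → stalemate.

stalemate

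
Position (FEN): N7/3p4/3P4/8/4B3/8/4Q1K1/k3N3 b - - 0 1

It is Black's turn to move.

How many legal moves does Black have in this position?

0

Black to move; king on a1.
In check: no.
Legal moves: none.
Count: 0.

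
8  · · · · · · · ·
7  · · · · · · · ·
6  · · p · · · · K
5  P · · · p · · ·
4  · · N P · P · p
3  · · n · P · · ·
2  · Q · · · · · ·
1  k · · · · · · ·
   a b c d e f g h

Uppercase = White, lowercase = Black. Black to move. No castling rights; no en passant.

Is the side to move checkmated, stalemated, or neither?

Black to move; black king on a1.
In check: yes, from the white queen on b2.
King squares — b1: attacked by Qb2; a2: attacked by Qb2; b2: attacked by Nc4.
Legal moves for Black: none.
In check with no legal moves → checkmate.

checkmate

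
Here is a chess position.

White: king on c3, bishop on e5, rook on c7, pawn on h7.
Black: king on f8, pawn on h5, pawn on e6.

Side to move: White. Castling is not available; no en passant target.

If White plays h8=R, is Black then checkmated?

After h8=R: black king on f8; in check: yes, from the white rook on h8.
King squares — e7: attacked by Rc7; f7: attacked by Rc7; g7: attacked by Be5; e8: attacked by Rh8; g8: attacked by Rh8.
Black has no legal moves → checkmate.

yes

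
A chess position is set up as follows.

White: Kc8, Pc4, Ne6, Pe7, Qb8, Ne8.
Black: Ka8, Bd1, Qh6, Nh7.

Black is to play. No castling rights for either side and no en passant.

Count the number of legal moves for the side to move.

0

Black to move; king on a8.
In check: yes, from the white queen on b8.
Legal moves: none.
Count: 0.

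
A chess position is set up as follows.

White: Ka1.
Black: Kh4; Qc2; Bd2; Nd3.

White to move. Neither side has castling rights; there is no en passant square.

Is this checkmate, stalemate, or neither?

White to move; white king on a1.
In check: no.
King squares — b1: attacked by Qc2; a2: attacked by Qc2; b2: attacked by Qc2.
Legal moves for White: none.
Not in check and no legal moves → stalemate.

stalemate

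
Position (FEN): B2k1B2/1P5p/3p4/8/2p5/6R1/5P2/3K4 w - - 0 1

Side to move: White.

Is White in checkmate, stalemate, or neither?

White to move; white king on d1.
In check: no.
Legal moves for White include: Bg7, Be7+, Bh6, Bxd6, Rg8, Rg7, Rg6, Rg5, Rg4, Rh3, Rf3, Re3, Rd3, Rc3, Rb3, Ra3, Rg2, Rg1, ... (list truncated; more exist).
White has legal moves and is not in check → neither.

neither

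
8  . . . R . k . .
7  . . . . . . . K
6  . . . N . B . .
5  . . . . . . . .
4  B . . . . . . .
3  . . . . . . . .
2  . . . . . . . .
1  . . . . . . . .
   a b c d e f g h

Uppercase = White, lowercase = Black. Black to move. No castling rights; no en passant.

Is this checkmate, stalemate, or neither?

Black to move; black king on f8.
In check: yes, from the white rook on d8.
King squares — e7: attacked by Bf6; f7: attacked by Nd6; g7: attacked by Bf6; e8: attacked by Ba4; g8: attacked by Kh7.
Legal moves for Black: none.
In check with no legal moves → checkmate.

checkmate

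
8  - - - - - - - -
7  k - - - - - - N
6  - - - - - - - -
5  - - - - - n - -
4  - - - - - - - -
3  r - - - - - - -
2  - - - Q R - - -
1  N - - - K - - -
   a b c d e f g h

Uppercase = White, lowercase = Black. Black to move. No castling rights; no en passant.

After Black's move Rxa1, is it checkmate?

After Rxa1: white king on e1; in check: yes, from the black rook on a1.
White has 3 legal replies: Kf2, Qd1, Qc1.
In check but a legal move exists → not checkmate.

no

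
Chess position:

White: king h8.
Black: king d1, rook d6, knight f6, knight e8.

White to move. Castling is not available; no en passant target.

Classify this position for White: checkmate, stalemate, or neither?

White to move; white king on h8.
In check: no.
King squares — g7: attacked by Ne8; h7: attacked by Nf6; g8: attacked by Nf6.
Legal moves for White: none.
Not in check and no legal moves → stalemate.

stalemate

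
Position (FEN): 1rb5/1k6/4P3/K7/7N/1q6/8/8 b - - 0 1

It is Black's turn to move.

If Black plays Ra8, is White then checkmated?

After Ra8: white king on a5; in check: yes, from the black rook on a8.
King squares — a4: attacked by Qb3; b4: attacked by Qb3; b5: attacked by Qb3; a6: attacked by Kb7; b6: attacked by Qb3.
White has no legal moves → checkmate.

yes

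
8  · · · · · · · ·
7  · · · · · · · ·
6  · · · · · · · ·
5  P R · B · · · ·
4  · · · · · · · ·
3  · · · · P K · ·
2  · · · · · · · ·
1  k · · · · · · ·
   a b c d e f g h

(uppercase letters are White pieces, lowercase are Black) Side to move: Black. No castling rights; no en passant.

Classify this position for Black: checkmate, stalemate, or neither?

stalemate

Black to move; black king on a1.
In check: no.
King squares — b1: attacked by Rb5; a2: attacked by Bd5; b2: attacked by Rb5.
Legal moves for Black: none.
Not in check and no legal moves → stalemate.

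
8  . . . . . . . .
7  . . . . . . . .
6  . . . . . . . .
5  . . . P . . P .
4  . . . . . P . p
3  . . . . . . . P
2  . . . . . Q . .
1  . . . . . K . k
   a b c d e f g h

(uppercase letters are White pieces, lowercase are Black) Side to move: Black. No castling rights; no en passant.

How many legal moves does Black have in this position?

Black to move; king on h1.
In check: no.
Legal moves: none.
Count: 0.

0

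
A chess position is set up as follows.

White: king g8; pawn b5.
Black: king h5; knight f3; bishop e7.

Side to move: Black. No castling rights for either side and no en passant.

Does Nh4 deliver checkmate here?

no

After Nh4: white king on g8; in check: no.
White is not in check, so this cannot be checkmate.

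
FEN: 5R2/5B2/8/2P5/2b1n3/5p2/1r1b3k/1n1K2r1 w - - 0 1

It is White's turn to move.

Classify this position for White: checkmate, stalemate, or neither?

checkmate

White to move; white king on d1.
In check: yes, from the black rook on g1.
King squares — c1: attacked by Rg1; e1: attacked by Rg1; c2: attacked by Rb2; d2: attacked by Nb1; e2: attacked by Pf3.
Legal moves for White: none.
In check with no legal moves → checkmate.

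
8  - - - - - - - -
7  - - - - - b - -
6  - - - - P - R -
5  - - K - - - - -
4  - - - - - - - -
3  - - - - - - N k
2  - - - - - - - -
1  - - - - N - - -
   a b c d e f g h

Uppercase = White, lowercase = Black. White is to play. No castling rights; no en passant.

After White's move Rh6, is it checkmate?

no

After Rh6: black king on h3; in check: yes, from the white rook on h6.
Black has 3 legal replies: Kg4, Kxg3, Bh5.
In check but a legal move exists → not checkmate.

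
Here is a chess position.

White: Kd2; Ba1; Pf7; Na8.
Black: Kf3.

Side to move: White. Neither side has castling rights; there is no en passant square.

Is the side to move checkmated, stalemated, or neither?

White to move; white king on d2.
In check: no.
Legal moves for White include: Nc7, Nb6, Kd3, Kc3, Kc2, Ke1, Kd1, Kc1, Bh8, Bg7, Bf6, Be5, Bd4, Bc3, Bb2, f8=Q+, f8=R+, f8=B, ... (list truncated; more exist).
White has legal moves and is not in check → neither.

neither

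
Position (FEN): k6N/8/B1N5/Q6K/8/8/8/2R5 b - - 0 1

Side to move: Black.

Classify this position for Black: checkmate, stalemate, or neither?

Black to move; black king on a8.
In check: no.
King squares — a7: attacked by Nc6; b7: attacked by Ba6; b8: attacked by Nc6.
Legal moves for Black: none.
Not in check and no legal moves → stalemate.

stalemate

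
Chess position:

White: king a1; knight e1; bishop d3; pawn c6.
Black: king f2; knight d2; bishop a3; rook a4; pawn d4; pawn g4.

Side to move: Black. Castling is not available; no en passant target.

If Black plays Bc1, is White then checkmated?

After Bc1: white king on a1; in check: yes, from the black rook on a4.
King squares — b1: attacked by Nd2; a2: attacked by Ra4; b2: attacked by Bc1.
White has no legal moves → checkmate.

yes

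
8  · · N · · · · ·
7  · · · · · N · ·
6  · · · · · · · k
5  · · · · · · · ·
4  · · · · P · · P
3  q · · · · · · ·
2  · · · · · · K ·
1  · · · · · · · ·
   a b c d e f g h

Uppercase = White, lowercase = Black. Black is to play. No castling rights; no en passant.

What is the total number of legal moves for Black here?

Black to move; king on h6.
In check: yes, from the white knight on f7.
Legal moves: Kh7, Kg7, Kg6, Kh5.
Count: 4.

4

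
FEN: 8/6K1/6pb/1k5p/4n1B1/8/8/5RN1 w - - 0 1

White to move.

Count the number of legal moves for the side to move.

White to move; king on g7.
In check: yes, from the black bishop on h6.
Legal moves: Kh8, Kg8, Kh7, Kf7, Kxh6, Kxg6.
Count: 6.

6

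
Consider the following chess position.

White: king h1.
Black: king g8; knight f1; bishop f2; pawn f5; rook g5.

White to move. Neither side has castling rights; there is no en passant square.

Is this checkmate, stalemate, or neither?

White to move; white king on h1.
In check: no.
King squares — g1: attacked by Bf2; g2: attacked by Rg5; h2: attacked by Nf1.
Legal moves for White: none.
Not in check and no legal moves → stalemate.

stalemate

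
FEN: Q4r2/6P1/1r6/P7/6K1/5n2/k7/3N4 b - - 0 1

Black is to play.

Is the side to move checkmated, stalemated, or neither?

Black to move; black king on a2.
In check: no.
Legal moves for Black include: Rh8, Rg8, Re8, Rd8, Rc8, Rfb8, Rxa8, Rf7, Rff6, Rf5, Rf4+, Rbb8, Rb7, Rh6, Rg6+, Rbf6, Re6, Rd6, ... (list truncated; more exist).
Black has legal moves and is not in check → neither.

neither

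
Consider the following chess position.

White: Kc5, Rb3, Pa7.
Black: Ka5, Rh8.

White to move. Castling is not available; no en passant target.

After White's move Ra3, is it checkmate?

yes

After Ra3: black king on a5; in check: yes, from the white rook on a3.
King squares — a4: attacked by Ra3; b4: attacked by Kc5; b5: attacked by Kc5; a6: attacked by Ra3; b6: attacked by Kc5.
Black has no legal moves → checkmate.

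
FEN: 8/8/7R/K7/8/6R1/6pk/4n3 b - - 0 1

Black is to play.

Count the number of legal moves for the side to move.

2

Black to move; king on h2.
In check: yes, from the white rook on h6.
Legal moves: Kxg3, Kg1.
Count: 2.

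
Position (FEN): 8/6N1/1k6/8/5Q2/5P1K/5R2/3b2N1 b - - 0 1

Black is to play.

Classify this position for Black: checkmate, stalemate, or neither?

Black to move; black king on b6.
In check: no.
Legal moves for Black: Kb7, Ka7, Kc6, Ka6, Kc5, Kb5, Ka5, Ba4, Bxf3, Bb3, Be2, Bc2.
Black has 12 legal moves and is not in check → neither.

neither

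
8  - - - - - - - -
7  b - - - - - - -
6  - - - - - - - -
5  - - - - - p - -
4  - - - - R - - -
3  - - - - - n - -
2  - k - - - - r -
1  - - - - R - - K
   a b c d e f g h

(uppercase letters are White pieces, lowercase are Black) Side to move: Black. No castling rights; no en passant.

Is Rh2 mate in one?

yes

After Rh2: white king on h1; in check: yes, from the black rook on h2.
King squares — g1: attacked by Nf3; g2: attacked by Rh2; h2: attacked by Nf3.
White has no legal moves → checkmate.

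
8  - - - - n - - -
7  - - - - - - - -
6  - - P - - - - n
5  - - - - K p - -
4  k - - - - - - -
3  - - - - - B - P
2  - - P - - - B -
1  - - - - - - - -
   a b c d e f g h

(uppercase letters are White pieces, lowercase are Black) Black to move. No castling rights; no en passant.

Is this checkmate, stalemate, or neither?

neither

Black to move; black king on a4.
In check: no.
Legal moves for Black: Ng7, Nc7, Nf6, Nd6, Ng8, Nf7+, Ng4+, Kb5, Ka5, Kb4, Ka3, f4.
Black has 12 legal moves and is not in check → neither.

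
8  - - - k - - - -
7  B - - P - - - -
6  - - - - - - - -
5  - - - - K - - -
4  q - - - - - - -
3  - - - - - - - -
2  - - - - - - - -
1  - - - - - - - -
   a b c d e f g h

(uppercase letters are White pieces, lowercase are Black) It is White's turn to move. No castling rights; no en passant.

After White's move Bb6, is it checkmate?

no

After Bb6: black king on d8; in check: yes, from the white bishop on b6.
Black has 2 legal replies: Ke7, Kxd7.
In check but a legal move exists → not checkmate.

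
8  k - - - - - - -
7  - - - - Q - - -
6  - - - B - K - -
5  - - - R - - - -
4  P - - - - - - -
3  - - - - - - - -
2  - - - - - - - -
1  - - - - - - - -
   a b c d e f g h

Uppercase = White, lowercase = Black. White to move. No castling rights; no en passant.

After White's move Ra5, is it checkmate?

After Ra5: black king on a8; in check: yes, from the white rook on a5.
King squares — a7: attacked by Ra5; b7: attacked by Qe7; b8: attacked by Bd6.
Black has no legal moves → checkmate.

yes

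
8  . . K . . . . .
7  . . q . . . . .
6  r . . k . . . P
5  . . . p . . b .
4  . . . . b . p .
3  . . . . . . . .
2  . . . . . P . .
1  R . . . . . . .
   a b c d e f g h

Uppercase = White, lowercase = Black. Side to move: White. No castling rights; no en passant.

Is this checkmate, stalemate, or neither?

White to move; white king on c8.
In check: yes, from the black queen on c7.
King squares — b7: attacked by Qc7; c7: attacked by Kd6; d7: attacked by Kd6; b8: attacked by Qc7; d8: attacked by Bg5.
Legal moves for White: none.
In check with no legal moves → checkmate.

checkmate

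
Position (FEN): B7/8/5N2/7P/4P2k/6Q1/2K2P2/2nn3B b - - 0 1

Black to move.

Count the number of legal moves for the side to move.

0

Black to move; king on h4.
In check: yes, from the white queen on g3.
Legal moves: none.
Count: 0.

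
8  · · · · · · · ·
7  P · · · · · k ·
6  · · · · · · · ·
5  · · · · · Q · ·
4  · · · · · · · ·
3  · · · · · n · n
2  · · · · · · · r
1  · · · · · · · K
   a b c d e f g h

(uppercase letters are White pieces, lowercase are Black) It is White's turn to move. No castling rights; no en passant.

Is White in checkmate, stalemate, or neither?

White to move; white king on h1.
In check: yes, from the black rook on h2.
King squares — g1: attacked by Nf3; g2: attacked by Rh2; h2: attacked by Nf3.
Legal moves for White: none.
In check with no legal moves → checkmate.

checkmate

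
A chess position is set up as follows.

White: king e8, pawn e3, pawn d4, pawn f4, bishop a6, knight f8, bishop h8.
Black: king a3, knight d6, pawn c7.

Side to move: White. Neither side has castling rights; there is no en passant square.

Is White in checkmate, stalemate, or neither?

White to move; white king on e8.
In check: yes, from the black knight on d6.
Legal moves for White: Kd8, Ke7, Kd7.
White is in check but has 3 legal moves → neither.

neither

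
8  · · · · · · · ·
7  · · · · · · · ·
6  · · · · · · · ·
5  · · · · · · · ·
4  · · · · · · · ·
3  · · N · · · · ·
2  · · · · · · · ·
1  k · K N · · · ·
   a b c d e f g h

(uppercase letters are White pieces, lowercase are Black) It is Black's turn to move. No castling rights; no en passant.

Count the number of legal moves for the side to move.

0

Black to move; king on a1.
In check: no.
Legal moves: none.
Count: 0.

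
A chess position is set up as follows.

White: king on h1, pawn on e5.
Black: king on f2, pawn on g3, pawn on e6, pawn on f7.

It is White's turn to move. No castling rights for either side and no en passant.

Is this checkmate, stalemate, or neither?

stalemate

White to move; white king on h1.
In check: no.
King squares — g1: attacked by Kf2; g2: attacked by Kf2; h2: attacked by Pg3.
Legal moves for White: none.
Not in check and no legal moves → stalemate.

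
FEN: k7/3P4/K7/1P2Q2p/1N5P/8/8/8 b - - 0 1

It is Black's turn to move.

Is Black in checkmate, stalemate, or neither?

Black to move; black king on a8.
In check: no.
King squares — a7: attacked by Ka6; b7: attacked by Ka6; b8: attacked by Qe5.
Legal moves for Black: none.
Not in check and no legal moves → stalemate.

stalemate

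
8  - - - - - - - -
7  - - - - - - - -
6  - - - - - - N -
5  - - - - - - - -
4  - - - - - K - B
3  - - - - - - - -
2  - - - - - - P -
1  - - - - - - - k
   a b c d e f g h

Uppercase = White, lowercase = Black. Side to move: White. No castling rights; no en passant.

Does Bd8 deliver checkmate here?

no

After Bd8: black king on h1; in check: no.
Black is not in check, so this cannot be checkmate.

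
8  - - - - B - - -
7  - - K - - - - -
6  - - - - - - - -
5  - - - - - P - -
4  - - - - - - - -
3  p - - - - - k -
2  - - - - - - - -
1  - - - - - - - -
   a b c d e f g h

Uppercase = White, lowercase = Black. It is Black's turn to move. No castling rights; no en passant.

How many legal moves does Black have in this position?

Black to move; king on g3.
In check: no.
Legal moves: Kh4, Kg4, Kf4, Kh3, Kf3, Kh2, Kg2, Kf2, a2.
Count: 9.

9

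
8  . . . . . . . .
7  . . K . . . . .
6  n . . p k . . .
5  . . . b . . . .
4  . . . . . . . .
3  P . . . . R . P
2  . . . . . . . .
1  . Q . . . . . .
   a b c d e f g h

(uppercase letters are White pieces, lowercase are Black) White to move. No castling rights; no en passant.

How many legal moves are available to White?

White to move; king on c7.
In check: yes, from the black knight on a6.
Legal moves: Kd8, Kc8, Kb6.
Count: 3.

3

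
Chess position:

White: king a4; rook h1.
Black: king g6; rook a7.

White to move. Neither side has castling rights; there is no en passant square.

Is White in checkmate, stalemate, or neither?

White to move; white king on a4.
In check: yes, from the black rook on a7.
Legal moves for White: Kb5, Kb4, Kb3.
White is in check but has 3 legal moves → neither.

neither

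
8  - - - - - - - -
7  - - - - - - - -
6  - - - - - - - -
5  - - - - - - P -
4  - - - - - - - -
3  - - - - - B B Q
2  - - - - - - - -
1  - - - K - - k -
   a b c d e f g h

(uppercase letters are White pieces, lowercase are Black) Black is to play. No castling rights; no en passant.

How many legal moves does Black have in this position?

Black to move; king on g1.
In check: no.
Legal moves: none.
Count: 0.

0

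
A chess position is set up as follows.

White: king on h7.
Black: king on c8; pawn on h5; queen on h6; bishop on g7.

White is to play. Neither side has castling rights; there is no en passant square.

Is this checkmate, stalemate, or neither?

neither

White to move; white king on h7.
In check: yes, from the black queen on h6.
King squares — g6: attacked by Qh6; h6: attacked by Bg7; g7: attacked by Qh6; g8: available; h8: attacked by Qh6.
Legal moves for White: Kg8.
White is in check but has 1 legal move → neither.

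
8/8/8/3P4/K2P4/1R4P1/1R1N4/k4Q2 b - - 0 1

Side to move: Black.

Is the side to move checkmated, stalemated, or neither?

checkmate

Black to move; black king on a1.
In check: yes, from the white queen on f1.
King squares — b1: attacked by Qf1; a2: attacked by Rb2; b2: attacked by Rb3.
Legal moves for Black: none.
In check with no legal moves → checkmate.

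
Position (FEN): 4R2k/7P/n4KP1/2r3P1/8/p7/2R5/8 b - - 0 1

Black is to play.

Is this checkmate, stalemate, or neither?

checkmate

Black to move; black king on h8.
In check: yes, from the white rook on e8.
King squares — g7: attacked by Kf6; h7: attacked by Pg6; g8: attacked by Ph7.
Legal moves for Black: none.
In check with no legal moves → checkmate.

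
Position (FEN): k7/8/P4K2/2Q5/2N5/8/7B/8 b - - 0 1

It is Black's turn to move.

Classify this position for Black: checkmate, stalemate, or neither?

stalemate

Black to move; black king on a8.
In check: no.
King squares — a7: attacked by Qc5; b7: attacked by Pa6; b8: attacked by Bh2.
Legal moves for Black: none.
Not in check and no legal moves → stalemate.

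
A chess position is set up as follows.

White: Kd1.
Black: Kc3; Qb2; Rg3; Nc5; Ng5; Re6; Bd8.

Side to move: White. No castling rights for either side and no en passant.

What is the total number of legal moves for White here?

White to move; king on d1.
In check: no.
Legal moves: none.
Count: 0.

0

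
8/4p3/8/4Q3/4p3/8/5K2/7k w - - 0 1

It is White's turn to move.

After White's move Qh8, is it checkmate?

yes

After Qh8: black king on h1; in check: yes, from the white queen on h8.
King squares — g1: attacked by Kf2; g2: attacked by Kf2; h2: attacked by Qh8.
Black has no legal moves → checkmate.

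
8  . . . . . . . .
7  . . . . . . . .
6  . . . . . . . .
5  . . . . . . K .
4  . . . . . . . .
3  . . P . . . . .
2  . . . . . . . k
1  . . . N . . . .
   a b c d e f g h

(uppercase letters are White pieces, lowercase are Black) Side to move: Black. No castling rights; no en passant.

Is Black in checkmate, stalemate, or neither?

Black to move; black king on h2.
In check: no.
Legal moves for Black: Kh3, Kg3, Kg2, Kh1, Kg1.
Black has 5 legal moves and is not in check → neither.

neither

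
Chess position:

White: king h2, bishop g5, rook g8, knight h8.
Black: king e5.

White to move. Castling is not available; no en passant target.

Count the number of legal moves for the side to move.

White to move; king on h2.
In check: no.
Legal moves: Nf7+, Ng6+, Rf8, Re8+, Rd8, Rc8, Rb8, Ra8, Rg7, Rg6, Bd8, Be7, Bh6, Bf6+, Bh4, Bf4+, Be3, Bd2, Bc1, Kh3, Kg3, Kg2, Kh1, Kg1.
Count: 24.

24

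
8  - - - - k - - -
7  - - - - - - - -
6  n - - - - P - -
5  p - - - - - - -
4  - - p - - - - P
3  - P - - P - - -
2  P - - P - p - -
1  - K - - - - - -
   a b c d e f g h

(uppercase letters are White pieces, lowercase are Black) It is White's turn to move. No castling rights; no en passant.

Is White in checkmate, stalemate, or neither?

neither

White to move; white king on b1.
In check: no.
Legal moves for White: Kc2, Kb2, Kc1, Ka1, bxc4, f7+, h5, e4, b4, d3, a3, d4, a4.
White has 13 legal moves and is not in check → neither.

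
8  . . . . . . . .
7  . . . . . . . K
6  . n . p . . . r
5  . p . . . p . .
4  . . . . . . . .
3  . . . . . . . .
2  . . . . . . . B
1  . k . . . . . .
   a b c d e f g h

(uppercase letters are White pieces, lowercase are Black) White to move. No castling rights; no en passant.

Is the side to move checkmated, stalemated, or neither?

White to move; white king on h7.
In check: yes, from the black rook on h6.
Legal moves for White: Kg8, Kg7, Kxh6.
White is in check but has 3 legal moves → neither.

neither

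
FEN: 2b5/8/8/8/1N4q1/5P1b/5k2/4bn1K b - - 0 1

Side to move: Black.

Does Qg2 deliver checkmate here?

yes

After Qg2: white king on h1; in check: yes, from the black queen on g2.
King squares — g1: attacked by Kf2; g2: attacked by Kf2; h2: attacked by Nf1.
White has no legal moves → checkmate.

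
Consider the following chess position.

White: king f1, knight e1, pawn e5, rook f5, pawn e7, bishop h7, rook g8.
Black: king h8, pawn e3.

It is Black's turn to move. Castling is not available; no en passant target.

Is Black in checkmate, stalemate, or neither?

Black to move; black king on h8.
In check: yes, from the white rook on g8.
King squares — g7: attacked by Rg8; h7: available; g8: attacked by Bh7.
Legal moves for Black: Kxh7.
Black is in check but has 1 legal move → neither.

neither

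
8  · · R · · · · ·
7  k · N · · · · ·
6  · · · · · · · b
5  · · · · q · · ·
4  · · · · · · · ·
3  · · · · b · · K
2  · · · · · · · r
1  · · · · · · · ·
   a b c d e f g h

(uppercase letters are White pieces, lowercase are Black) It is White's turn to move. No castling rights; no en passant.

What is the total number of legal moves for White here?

1

White to move; king on h3.
In check: yes, from the black rook on h2.
Legal moves: Kg4.
Count: 1.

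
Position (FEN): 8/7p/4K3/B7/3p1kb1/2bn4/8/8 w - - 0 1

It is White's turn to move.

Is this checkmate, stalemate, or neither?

White to move; white king on e6.
In check: yes, from the black bishop on g4.
Legal moves for White: Kf7, Ke7, Kf6, Kd6, Kd5.
White is in check but has 5 legal moves → neither.

neither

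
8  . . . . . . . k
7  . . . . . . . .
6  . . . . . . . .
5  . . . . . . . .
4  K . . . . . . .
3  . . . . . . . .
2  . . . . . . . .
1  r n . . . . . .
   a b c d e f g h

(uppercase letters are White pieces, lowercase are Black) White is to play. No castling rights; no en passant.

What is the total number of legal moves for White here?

White to move; king on a4.
In check: yes, from the black rook on a1.
Legal moves: Kb5, Kb4, Kb3.
Count: 3.

3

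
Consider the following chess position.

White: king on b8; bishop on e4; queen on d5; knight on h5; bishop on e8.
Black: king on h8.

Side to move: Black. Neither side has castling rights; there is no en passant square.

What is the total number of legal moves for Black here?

Black to move; king on h8.
In check: no.
Legal moves: none.
Count: 0.

0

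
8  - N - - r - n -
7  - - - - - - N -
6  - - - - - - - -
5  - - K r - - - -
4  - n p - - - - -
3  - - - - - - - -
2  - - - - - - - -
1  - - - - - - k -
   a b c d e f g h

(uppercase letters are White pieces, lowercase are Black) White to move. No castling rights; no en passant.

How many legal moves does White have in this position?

White to move; king on c5.
In check: yes, from the black rook on d5.
Legal moves: Kb6, Kxc4, Kxb4.
Count: 3.

3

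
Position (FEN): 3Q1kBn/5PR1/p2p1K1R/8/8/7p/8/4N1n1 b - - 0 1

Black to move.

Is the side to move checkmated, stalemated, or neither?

Black to move; black king on f8.
In check: yes, from the white queen on d8.
King squares — e7: attacked by Kf6; f7: attacked by Kf6; g7: attacked by Kf6; e8: attacked by Pf7; g8: attacked by Pf7.
Legal moves for Black: none.
In check with no legal moves → checkmate.

checkmate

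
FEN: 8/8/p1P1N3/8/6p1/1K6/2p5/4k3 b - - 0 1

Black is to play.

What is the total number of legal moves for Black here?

Black to move; king on e1.
In check: no.
Legal moves: Kf2, Ke2, Kd2, Kf1, Kd1, a5, g3, c1=Q, c1=R, c1=B, c1=N+.
Count: 11.

11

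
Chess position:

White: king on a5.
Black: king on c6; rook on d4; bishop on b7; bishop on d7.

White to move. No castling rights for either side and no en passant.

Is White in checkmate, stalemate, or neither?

stalemate

White to move; white king on a5.
In check: no.
King squares — a4: attacked by Rd4; b4: attacked by Rd4; b5: attacked by Kc6; a6: attacked by Bb7; b6: attacked by Kc6.
Legal moves for White: none.
Not in check and no legal moves → stalemate.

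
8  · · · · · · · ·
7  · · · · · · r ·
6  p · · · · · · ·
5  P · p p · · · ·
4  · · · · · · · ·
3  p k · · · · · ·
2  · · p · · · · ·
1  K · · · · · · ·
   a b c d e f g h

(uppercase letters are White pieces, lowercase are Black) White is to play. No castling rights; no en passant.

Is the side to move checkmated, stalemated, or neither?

stalemate

White to move; white king on a1.
In check: no.
King squares — b1: attacked by Pc2; a2: attacked by Kb3; b2: attacked by Pa3.
Legal moves for White: none.
Not in check and no legal moves → stalemate.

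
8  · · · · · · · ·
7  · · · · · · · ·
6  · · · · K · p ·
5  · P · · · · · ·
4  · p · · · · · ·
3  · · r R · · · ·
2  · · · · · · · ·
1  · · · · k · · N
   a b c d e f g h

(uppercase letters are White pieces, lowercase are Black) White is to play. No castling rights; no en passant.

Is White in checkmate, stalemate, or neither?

White to move; white king on e6.
In check: no.
Legal moves for White include: Kf7, Ke7, Kd7, Kf6, Kd6, Ke5, Kd5, Rd8, Rd7, Rd6, Rd5, Rd4, Rh3, Rg3, Rf3, Re3+, Rxc3, Rd2, ... (list truncated; more exist).
White has legal moves and is not in check → neither.

neither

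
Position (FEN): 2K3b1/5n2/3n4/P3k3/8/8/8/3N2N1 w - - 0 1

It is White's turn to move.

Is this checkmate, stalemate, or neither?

neither

White to move; white king on c8.
In check: yes, from the black knight on d6.
King squares — b7: attacked by Nd6; c7: available; d7: available; b8: available; d8: attacked by Nf7.
Legal moves for White: Kb8, Kd7, Kc7.
White is in check but has 3 legal moves → neither.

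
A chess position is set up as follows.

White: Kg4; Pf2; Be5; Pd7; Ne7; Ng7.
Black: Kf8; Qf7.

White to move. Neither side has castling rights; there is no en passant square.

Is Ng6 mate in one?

no

After Ng6: black king on f8; in check: yes, from the white knight on g6.
Black has 2 legal replies: Kg8, Qxg6+.
In check but a legal move exists → not checkmate.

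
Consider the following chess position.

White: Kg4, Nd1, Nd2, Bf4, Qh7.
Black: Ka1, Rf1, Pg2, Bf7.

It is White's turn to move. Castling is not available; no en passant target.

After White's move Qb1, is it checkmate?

yes

After Qb1: black king on a1; in check: yes, from the white queen on b1.
King squares — b1: attacked by Nd2; a2: attacked by Qb1; b2: attacked by Qb1.
Black has no legal moves → checkmate.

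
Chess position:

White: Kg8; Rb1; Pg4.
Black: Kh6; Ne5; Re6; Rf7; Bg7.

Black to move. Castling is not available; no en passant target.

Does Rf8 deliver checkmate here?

yes

After Rf8: white king on g8; in check: yes, from the black rook on f8.
King squares — f7: attacked by Ne5; g7: attacked by Kh6; h7: attacked by Kh6; f8: attacked by Bg7; h8: attacked by Bg7.
White has no legal moves → checkmate.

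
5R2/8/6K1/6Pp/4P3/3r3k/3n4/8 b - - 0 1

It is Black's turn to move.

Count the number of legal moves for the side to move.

23

Black to move; king on h3.
In check: no.
Legal moves: Kh4, Kg4, Kg3, Kh2, Kg2, Rd8, Rd7, Rd6+, Rd5, Rd4, Rg3, Rf3, Re3, Rc3, Rb3, Ra3, Nxe4, Nc4, Nf3, Nb3, Nf1, Nb1, h4.
Count: 23.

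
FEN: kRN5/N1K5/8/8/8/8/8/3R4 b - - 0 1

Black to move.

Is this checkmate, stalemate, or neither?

Black to move; black king on a8.
In check: yes, from the white rook on b8.
King squares — a7: attacked by Nc8; b7: attacked by Kc7; b8: attacked by Kc7.
Legal moves for Black: none.
In check with no legal moves → checkmate.

checkmate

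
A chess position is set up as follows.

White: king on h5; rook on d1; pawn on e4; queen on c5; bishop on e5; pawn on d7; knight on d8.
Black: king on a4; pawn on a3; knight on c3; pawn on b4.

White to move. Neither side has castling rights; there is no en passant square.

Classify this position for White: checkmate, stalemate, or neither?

neither

White to move; white king on h5.
In check: no.
Legal moves for White include: Nf7, Nb7, Ne6, Nc6, Kh6, Kg6, Kg5, Kh4, Kg4, Bh8, Bb8, Bg7, Bc7, Bf6, Bd6, Bf4, Bd4, Bg3, ... (list truncated; more exist).
White has legal moves and is not in check → neither.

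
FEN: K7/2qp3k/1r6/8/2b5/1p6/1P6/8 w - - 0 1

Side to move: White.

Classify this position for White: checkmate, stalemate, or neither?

stalemate

White to move; white king on a8.
In check: no.
King squares — a7: attacked by Qc7; b7: attacked by Rb6; b8: attacked by Rb6.
Legal moves for White: none.
Not in check and no legal moves → stalemate.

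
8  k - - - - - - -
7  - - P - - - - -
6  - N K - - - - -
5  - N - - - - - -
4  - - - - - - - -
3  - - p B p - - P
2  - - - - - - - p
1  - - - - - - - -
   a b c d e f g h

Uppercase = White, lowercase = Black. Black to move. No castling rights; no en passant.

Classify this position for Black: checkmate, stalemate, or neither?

Black to move; black king on a8.
In check: yes, from the white knight on b6.
King squares — a7: attacked by Nb5; b7: attacked by Kc6; b8: attacked by Pc7.
Legal moves for Black: none.
In check with no legal moves → checkmate.

checkmate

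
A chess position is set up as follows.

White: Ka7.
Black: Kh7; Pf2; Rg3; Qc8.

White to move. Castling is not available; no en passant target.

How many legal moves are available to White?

1

White to move; king on a7.
In check: no.
Legal moves: Kb6.
Count: 1.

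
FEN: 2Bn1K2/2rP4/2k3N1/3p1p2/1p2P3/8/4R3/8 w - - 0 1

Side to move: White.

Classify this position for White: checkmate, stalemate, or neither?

White to move; white king on f8.
In check: no.
Legal moves for White include: Kg8, Ke8, Kg7, Ke7, Bb7+, Ba6, Nh8, Ne7+, Ne5+, Nh4, Nf4, Re3, Rh2, Rg2, Rf2, Rd2, Rc2+, Rb2, ... (list truncated; more exist).
White has legal moves and is not in check → neither.

neither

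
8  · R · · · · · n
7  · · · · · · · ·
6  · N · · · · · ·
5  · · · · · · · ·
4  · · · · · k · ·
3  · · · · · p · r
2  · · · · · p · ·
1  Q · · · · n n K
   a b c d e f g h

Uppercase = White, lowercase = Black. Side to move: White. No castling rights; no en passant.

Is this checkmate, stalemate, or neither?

White to move; white king on h1.
In check: yes, from the black rook on h3.
King squares — g1: attacked by Pf2; g2: attacked by Pf3; h2: attacked by Nf1.
Legal moves for White: none.
In check with no legal moves → checkmate.

checkmate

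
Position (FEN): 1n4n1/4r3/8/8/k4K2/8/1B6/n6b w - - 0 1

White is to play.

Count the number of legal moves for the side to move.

White to move; king on f4.
In check: no.
Legal moves: Kg5, Kf5, Kg4, Kg3, Bh8, Bg7, Bf6, Be5, Bd4, Bc3, Ba3, Bc1, Bxa1.
Count: 13.

13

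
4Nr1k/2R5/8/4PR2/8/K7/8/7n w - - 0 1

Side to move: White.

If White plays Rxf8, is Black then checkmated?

yes

After Rxf8: black king on h8; in check: yes, from the white rook on f8.
King squares — g7: attacked by Rc7; h7: attacked by Rc7; g8: attacked by Rf8.
Black has no legal moves → checkmate.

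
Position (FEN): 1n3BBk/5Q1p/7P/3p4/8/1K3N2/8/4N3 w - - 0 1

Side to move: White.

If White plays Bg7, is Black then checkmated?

After Bg7: black king on h8; in check: yes, from the white bishop on g7.
King squares — g7: attacked by Ph6; h7: own pawn; g8: attacked by Qf7.
Black has no legal moves → checkmate.

yes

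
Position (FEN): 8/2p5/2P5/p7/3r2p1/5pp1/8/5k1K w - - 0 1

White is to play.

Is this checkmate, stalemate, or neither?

stalemate

White to move; white king on h1.
In check: no.
King squares — g1: attacked by Kf1; g2: attacked by Kf1; h2: attacked by Pg3.
Legal moves for White: none.
Not in check and no legal moves → stalemate.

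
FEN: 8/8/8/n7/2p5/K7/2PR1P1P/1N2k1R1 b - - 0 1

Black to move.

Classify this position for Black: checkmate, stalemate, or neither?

Black to move; black king on e1.
In check: yes, from the white rook on g1.
King squares — d1: attacked by Rg1; f1: attacked by Rg1; d2: attacked by Nb1; e2: attacked by Rd2; f2: attacked by Rd2.
Legal moves for Black: none.
In check with no legal moves → checkmate.

checkmate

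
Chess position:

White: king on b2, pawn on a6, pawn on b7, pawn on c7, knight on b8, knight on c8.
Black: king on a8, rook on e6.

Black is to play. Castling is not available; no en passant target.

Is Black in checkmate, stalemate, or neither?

checkmate

Black to move; black king on a8.
In check: yes, from the white pawn on b7.
King squares — a7: attacked by Nc8; b7: attacked by Pa6; b8: attacked by Pc7.
Legal moves for Black: none.
In check with no legal moves → checkmate.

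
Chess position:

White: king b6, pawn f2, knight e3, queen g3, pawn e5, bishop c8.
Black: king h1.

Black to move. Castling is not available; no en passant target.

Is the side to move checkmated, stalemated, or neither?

stalemate

Black to move; black king on h1.
In check: no.
King squares — g1: attacked by Qg3; g2: attacked by Ne3; h2: attacked by Qg3.
Legal moves for Black: none.
Not in check and no legal moves → stalemate.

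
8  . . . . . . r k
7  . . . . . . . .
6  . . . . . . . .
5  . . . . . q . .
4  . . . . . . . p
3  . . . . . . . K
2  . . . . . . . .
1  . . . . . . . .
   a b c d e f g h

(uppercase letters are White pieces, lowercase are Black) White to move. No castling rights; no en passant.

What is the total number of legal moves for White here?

2

White to move; king on h3.
In check: yes, from the black queen on f5.
Legal moves: Kxh4, Kh2.
Count: 2.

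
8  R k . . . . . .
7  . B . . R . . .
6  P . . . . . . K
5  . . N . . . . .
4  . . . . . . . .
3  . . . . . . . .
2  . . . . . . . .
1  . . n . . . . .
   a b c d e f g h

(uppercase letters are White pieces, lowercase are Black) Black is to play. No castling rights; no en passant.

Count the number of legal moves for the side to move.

0

Black to move; king on b8.
In check: yes, from the white rook on a8.
Legal moves: none.
Count: 0.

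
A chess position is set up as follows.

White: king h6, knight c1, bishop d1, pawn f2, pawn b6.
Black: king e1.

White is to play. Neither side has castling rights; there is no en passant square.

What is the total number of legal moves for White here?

White to move; king on h6.
In check: no.
Legal moves: Kh7, Kg7, Kg6, Kh5, Kg5, Bh5, Bg4, Ba4, Bf3, Bb3, Be2, Bc2, Nd3+, Nb3, Ne2, Na2, b7, f3, f4.
Count: 19.

19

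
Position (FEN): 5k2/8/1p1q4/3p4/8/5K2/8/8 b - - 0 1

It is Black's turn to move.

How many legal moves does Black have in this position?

Black to move; king on f8.
In check: no.
Legal moves: Kg8, Ke8, Kg7, Kf7, Ke7, Qd8, Qb8, Qe7, Qd7, Qc7, Qh6, Qg6, Qf6+, Qe6, Qc6, Qe5, Qc5, Qf4+, Qb4, Qg3+, Qa3+, Qh2, b5, d4.
Count: 24.

24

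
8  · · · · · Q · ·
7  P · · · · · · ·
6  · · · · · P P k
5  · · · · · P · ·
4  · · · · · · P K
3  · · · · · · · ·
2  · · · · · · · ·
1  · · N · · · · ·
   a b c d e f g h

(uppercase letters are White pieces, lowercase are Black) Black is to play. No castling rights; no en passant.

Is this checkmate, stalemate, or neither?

checkmate

Black to move; black king on h6.
In check: yes, from the white queen on f8.
King squares — g5: attacked by Kh4; h5: attacked by Pg4; g6: attacked by Pf5; g7: attacked by Pf6; h7: attacked by Pg6.
Legal moves for Black: none.
In check with no legal moves → checkmate.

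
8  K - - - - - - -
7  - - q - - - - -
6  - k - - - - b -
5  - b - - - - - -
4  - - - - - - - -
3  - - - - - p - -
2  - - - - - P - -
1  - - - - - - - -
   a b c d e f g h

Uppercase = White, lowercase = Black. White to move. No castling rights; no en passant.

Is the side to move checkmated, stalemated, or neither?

White to move; white king on a8.
In check: no.
King squares — a7: attacked by Kb6; b7: attacked by Kb6; b8: attacked by Qc7.
Legal moves for White: none.
Not in check and no legal moves → stalemate.

stalemate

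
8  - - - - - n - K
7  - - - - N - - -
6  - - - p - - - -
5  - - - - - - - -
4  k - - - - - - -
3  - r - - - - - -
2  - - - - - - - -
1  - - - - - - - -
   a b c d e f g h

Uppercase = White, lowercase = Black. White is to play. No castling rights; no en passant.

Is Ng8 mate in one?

no

After Ng8: black king on a4; in check: no.
Black is not in check, so this cannot be checkmate.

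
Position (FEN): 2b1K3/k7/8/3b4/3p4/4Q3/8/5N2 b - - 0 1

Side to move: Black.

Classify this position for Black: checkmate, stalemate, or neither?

Black to move; black king on a7.
In check: no.
Legal moves for Black include: Bd7+, Bcb7, Bce6, Ba6, Bf5, Bg4, Bh3, Kb8, Ka8, Kb7, Kb6, Ka6, Bg8, Ba8, Bf7+, Bdb7, Bde6, Bc6+, ... (list truncated; more exist).
Black has legal moves and is not in check → neither.

neither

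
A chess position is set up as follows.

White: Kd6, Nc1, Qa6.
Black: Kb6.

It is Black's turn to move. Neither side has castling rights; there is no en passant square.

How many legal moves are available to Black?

Black to move; king on b6.
In check: yes, from the white queen on a6.
Legal moves: Kxa6.
Count: 1.

1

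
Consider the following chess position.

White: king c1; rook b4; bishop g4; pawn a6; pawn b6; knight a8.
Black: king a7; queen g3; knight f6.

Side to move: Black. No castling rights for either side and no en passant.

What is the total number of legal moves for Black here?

3

Black to move; king on a7.
In check: yes, from the white pawn on b6.
Legal moves: Kb8, Kxa8, Kxa6.
Count: 3.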